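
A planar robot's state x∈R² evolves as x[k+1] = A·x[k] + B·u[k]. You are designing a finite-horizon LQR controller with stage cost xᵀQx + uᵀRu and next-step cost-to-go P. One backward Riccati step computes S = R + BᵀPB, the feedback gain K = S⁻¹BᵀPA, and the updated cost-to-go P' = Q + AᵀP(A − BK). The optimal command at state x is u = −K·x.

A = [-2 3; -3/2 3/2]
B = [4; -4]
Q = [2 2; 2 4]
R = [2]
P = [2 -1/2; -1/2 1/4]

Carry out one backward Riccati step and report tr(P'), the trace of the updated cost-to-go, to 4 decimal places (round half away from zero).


BᵀP = [10.0000 -3.0000]
S = R + BᵀPB = [2] + [52.0000] = [54.0000]
BᵀPA = [-15.5000 25.5000]
K = S⁻¹·BᵀPA = [-0.2870 0.4722]
A−BK = [-0.8519 1.1111; -2.6481 3.3889]
AᵀP(A−BK) = [1.1134 -1.4931; -1.4931 2.0208]
P' = Q + AᵀP(A−BK) = [3.1134 0.5069; 0.5069 6.0208]
tr(P') = 9.1343

9.1343


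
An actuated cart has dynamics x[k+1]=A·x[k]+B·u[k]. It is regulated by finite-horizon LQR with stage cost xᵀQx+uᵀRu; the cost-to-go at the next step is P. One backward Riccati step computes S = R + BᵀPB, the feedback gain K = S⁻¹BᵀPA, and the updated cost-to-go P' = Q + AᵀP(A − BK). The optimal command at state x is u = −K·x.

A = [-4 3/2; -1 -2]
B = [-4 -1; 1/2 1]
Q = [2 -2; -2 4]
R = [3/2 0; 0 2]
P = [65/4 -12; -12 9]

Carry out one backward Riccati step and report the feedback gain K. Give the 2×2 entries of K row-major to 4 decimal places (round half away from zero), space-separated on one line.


0.6930 -0.5781 0.1252 -0.2533

BᵀP = [-71.0000 52.5000; -28.2500 21.0000]
S = R + BᵀPB = [3/2 0; 0 2] + [310.2500 123.5000; 123.5000 49.2500] = [311.7500 123.5000; 123.5000 51.2500]
BᵀPA = [231.5000 -211.5000; 92.0000 -84.3750]
K = S⁻¹·BᵀPA = [0.6930 -0.5781; 0.1252 -0.2533]
A−BK = [-1.1029 -1.0656; -1.4717 -1.4576]
AᵀP(A−BK) = [1.0558 -0.3701; -0.3701 0.9257]
P' = Q + AᵀP(A−BK) = [3.0558 -2.3701; -2.3701 4.9257]
tr(P') = 7.9815


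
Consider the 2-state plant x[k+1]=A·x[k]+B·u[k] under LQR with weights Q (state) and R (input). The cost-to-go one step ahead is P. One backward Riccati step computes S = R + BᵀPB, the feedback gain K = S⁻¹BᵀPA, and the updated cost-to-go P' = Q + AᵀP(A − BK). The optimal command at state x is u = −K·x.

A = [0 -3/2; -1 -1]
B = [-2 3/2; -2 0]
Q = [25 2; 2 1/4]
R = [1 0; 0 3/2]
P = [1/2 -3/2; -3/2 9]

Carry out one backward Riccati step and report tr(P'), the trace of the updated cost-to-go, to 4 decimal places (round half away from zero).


26.0409

BᵀP = [2.0000 -15.0000; 0.7500 -2.2500]
S = R + BᵀPB = [1 0; 0 3/2] + [26.0000 3.0000; 3.0000 1.1250] = [27.0000 3.0000; 3.0000 2.6250]
BᵀPA = [15.0000 12.0000; 2.2500 1.1250]
K = S⁻¹·BᵀPA = [0.5273 0.4545; 0.2545 -0.0909]
A−BK = [0.6727 -0.4545; 0.0545 -0.0909]
AᵀP(A−BK) = [0.5182 0.1364; 0.1364 0.2727]
P' = Q + AᵀP(A−BK) = [25.5182 2.1364; 2.1364 0.5227]
tr(P') = 26.0409


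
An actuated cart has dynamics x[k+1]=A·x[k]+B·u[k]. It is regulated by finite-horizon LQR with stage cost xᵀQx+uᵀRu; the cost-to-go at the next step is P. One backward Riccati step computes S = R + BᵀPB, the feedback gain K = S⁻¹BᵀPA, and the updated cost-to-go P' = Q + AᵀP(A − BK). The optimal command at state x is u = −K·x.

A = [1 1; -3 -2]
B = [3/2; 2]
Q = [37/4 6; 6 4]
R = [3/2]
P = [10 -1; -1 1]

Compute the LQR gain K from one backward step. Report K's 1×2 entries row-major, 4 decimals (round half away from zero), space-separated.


0.5227 0.5455

BᵀP = [13.0000 0.5000]
S = R + BᵀPB = [3/2] + [20.5000] = [22.0000]
BᵀPA = [11.5000 12.0000]
K = S⁻¹·BᵀPA = [0.5227 0.5455]
A−BK = [0.2159 0.1818; -4.0455 -3.0909]
AᵀP(A−BK) = [18.9886 14.7273; 14.7273 11.4545]
P' = Q + AᵀP(A−BK) = [28.2386 20.7273; 20.7273 15.4545]
tr(P') = 43.6932


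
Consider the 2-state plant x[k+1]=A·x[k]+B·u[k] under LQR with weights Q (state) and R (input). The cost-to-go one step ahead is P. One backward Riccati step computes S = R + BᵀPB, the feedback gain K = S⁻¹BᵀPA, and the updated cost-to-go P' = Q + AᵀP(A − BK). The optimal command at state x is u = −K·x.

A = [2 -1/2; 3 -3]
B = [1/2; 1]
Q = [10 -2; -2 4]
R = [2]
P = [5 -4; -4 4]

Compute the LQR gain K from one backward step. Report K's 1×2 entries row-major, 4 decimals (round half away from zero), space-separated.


BᵀP = [-1.5000 2.0000]
S = R + BᵀPB = [2] + [1.2500] = [3.2500]
BᵀPA = [3.0000 -5.2500]
K = S⁻¹·BᵀPA = [0.9231 -1.6154]
A−BK = [1.5385 0.3077; 2.0769 -1.3846]
AᵀP(A−BK) = [5.2308 -6.1538; -6.1538 16.7692]
P' = Q + AᵀP(A−BK) = [15.2308 -8.1538; -8.1538 20.7692]
tr(P') = 36.0000

0.9231 -1.6154


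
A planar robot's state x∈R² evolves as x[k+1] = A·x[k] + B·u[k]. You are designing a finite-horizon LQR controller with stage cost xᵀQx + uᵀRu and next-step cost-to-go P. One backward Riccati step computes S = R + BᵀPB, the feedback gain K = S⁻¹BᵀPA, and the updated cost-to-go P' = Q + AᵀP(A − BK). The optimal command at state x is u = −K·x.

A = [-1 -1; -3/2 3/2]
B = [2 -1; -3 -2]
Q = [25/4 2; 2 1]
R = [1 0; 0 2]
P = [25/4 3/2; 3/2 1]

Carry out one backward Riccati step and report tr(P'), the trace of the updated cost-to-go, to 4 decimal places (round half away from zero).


8.7607

BᵀP = [8.0000 0.0000; -9.2500 -3.5000]
S = R + BᵀPB = [1 0; 0 2] + [16.0000 -8.0000; -8.0000 16.2500] = [17.0000 -8.0000; -8.0000 18.2500]
BᵀPA = [-8.0000 -8.0000; 14.5000 4.0000]
K = S⁻¹·BᵀPA = [-0.1218 -0.4629; 0.7411 0.0162]
A−BK = [-0.0152 -0.0579; -0.3832 0.1437]
AᵀP(A−BK) = [1.2792 0.0609; 0.0609 0.2315]
P' = Q + AᵀP(A−BK) = [7.5292 2.0609; 2.0609 1.2315]
tr(P') = 8.7607


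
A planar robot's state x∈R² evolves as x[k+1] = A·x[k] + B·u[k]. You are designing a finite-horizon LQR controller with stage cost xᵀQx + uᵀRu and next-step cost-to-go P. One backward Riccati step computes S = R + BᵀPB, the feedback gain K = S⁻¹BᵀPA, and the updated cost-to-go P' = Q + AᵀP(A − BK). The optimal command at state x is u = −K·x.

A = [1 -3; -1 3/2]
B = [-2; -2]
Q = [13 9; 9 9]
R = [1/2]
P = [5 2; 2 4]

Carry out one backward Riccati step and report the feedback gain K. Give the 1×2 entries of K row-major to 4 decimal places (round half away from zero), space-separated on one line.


BᵀP = [-14.0000 -12.0000]
S = R + BᵀPB = [1/2] + [52.0000] = [52.5000]
BᵀPA = [-2.0000 24.0000]
K = S⁻¹·BᵀPA = [-0.0381 0.4571]
A−BK = [0.9238 -2.0857; -1.0762 2.4143]
AᵀP(A−BK) = [4.9238 -11.0857; -11.0857 25.0286]
P' = Q + AᵀP(A−BK) = [17.9238 -2.0857; -2.0857 34.0286]
tr(P') = 51.9524

-0.0381 0.4571


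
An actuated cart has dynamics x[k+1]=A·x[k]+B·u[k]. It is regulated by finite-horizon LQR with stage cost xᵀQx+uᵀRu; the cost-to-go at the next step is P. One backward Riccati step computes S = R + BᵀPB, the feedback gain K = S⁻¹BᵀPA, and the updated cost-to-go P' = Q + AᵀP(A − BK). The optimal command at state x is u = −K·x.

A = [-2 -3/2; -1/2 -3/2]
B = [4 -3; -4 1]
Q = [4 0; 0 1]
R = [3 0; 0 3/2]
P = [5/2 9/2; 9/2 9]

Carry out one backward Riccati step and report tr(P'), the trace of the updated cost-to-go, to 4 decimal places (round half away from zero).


BᵀP = [-8.0000 -18.0000; -3.0000 -4.5000]
S = R + BᵀPB = [3 0; 0 3/2] + [40.0000 6.0000; 6.0000 4.5000] = [43.0000 6.0000; 6.0000 6.0000]
BᵀPA = [25.0000 39.0000; 8.2500 11.2500]
K = S⁻¹·BᵀPA = [0.4527 0.7500; 0.9223 1.1250]
A−BK = [-1.0439 -1.1250; 0.3885 0.3750]
AᵀP(A−BK) = [2.3235 3.0938; 3.0938 4.2188]
P' = Q + AᵀP(A−BK) = [6.3235 3.0938; 3.0938 5.2188]
tr(P') = 11.5422

11.5422


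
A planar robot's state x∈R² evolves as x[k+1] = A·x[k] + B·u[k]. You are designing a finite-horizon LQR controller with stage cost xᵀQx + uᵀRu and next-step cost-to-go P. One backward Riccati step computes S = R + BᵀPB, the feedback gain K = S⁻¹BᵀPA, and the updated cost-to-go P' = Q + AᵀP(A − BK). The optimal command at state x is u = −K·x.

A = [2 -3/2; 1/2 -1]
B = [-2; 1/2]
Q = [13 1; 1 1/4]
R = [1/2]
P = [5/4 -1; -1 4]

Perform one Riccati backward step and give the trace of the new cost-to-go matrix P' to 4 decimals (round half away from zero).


19.1507

BᵀP = [-3.0000 4.0000]
S = R + BᵀPB = [1/2] + [8.0000] = [8.5000]
BᵀPA = [-4.0000 0.5000]
K = S⁻¹·BᵀPA = [-0.4706 0.0588]
A−BK = [1.0588 -1.3824; 0.7353 -1.0294]
AᵀP(A−BK) = [2.1176 -2.7647; -2.7647 3.7831]
P' = Q + AᵀP(A−BK) = [15.1176 -1.7647; -1.7647 4.0331]
tr(P') = 19.1507


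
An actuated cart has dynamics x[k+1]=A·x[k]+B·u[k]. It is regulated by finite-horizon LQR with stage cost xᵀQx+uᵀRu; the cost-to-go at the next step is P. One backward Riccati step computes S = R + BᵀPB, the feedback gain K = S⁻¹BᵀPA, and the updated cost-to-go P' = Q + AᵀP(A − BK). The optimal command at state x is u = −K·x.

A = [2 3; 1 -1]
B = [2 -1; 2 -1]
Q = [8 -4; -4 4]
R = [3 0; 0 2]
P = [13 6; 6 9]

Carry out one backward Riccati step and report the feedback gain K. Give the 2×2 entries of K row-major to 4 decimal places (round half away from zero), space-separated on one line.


BᵀP = [38.0000 30.0000; -19.0000 -15.0000]
S = R + BᵀPB = [3 0; 0 2] + [136.0000 -68.0000; -68.0000 34.0000] = [139.0000 -68.0000; -68.0000 36.0000]
BᵀPA = [106.0000 84.0000; -53.0000 -42.0000]
K = S⁻¹·BᵀPA = [0.5579 0.4421; -0.4184 -0.3316]
A−BK = [0.4658 1.7842; -0.5342 -2.2158]
AᵀP(A−BK) = [3.6868 10.5632; 10.5632 38.9368]
P' = Q + AᵀP(A−BK) = [11.6868 6.5632; 6.5632 42.9368]
tr(P') = 54.6237

0.5579 0.4421 -0.4184 -0.3316


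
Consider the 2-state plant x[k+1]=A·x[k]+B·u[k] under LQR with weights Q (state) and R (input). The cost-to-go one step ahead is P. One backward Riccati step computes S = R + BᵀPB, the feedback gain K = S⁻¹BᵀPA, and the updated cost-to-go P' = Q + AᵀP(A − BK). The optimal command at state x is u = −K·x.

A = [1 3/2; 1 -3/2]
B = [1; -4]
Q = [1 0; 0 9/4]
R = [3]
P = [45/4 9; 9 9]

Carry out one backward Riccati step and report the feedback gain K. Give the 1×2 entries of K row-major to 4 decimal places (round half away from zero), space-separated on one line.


BᵀP = [-24.7500 -27.0000]
S = R + BᵀPB = [3] + [83.2500] = [86.2500]
BᵀPA = [-51.7500 3.3750]
K = S⁻¹·BᵀPA = [-0.6000 0.0391]
A−BK = [1.6000 1.4609; -1.4000 -1.3435]
AᵀP(A−BK) = [7.2000 5.4000; 5.4000 4.9304]
P' = Q + AᵀP(A−BK) = [8.2000 5.4000; 5.4000 7.1804]
tr(P') = 15.3804

-0.6000 0.0391


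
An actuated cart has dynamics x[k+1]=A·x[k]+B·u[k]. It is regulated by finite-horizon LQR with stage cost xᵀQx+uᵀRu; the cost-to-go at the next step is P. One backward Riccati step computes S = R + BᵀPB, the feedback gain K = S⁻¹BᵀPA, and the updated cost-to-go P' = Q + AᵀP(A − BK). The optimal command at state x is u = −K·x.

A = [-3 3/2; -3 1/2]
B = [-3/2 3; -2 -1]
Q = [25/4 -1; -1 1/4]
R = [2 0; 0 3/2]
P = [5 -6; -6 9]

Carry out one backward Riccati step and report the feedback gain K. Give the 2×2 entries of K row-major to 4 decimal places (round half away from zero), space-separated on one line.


BᵀP = [4.5000 -9.0000; 21.0000 -27.0000]
S = R + BᵀPB = [2 0; 0 3/2] + [11.2500 22.5000; 22.5000 90.0000] = [13.2500 22.5000; 22.5000 91.5000]
BᵀPA = [13.5000 2.2500; 18.0000 18.0000]
K = S⁻¹·BᵀPA = [1.1758 -0.2820; -0.0924 0.2661]
A−BK = [-0.9591 0.2788; -0.7408 0.2021]
AᵀP(A−BK) = [3.7902 -0.9822; -0.9822 0.3453]
P' = Q + AᵀP(A−BK) = [10.0402 -1.9822; -1.9822 0.5953]
tr(P') = 10.6356

1.1758 -0.2820 -0.0924 0.2661


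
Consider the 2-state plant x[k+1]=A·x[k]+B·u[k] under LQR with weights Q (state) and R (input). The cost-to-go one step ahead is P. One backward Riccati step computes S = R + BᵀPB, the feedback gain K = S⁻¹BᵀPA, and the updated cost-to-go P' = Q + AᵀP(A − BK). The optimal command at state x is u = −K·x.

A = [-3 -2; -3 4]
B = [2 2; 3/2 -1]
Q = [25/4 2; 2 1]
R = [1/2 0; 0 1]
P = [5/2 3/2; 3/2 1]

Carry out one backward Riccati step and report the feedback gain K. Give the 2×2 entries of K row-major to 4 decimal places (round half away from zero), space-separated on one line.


BᵀP = [7.2500 4.5000; 3.5000 2.0000]
S = R + BᵀPB = [1/2 0; 0 1] + [21.2500 10.0000; 10.0000 5.0000] = [21.7500 10.0000; 10.0000 6.0000]
BᵀPA = [-35.2500 3.5000; -16.5000 1.0000]
K = S⁻¹·BᵀPA = [-1.5246 0.3607; -0.2090 -0.4344]
A−BK = [0.4672 -1.8525; -0.9221 3.0246]
AᵀP(A−BK) = [1.3094 -0.4549; -0.4549 1.1721]
P' = Q + AᵀP(A−BK) = [7.5594 1.5451; 1.5451 2.1721]
tr(P') = 9.7316

-1.5246 0.3607 -0.2090 -0.4344


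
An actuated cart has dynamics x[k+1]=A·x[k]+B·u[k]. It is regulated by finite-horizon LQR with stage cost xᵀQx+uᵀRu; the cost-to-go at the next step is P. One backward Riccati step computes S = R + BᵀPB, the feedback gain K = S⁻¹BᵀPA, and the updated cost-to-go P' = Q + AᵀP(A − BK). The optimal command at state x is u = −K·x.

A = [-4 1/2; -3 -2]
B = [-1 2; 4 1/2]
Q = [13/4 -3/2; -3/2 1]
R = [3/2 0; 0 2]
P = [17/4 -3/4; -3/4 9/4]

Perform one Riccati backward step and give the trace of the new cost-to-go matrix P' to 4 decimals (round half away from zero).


13.6068

BᵀP = [-7.2500 9.7500; 8.1250 -0.3750]
S = R + BᵀPB = [3/2 0; 0 2] + [46.2500 -9.6250; -9.6250 16.0625] = [47.7500 -9.6250; -9.6250 18.0625]
BᵀPA = [-0.2500 -23.1250; -31.3750 4.8125]
K = S⁻¹·BᵀPA = [-0.3981 -0.4824; -1.9492 0.0094]
A−BK = [-0.4998 -0.0012; -0.4329 -0.0751]
AᵀP(A−BK) = [8.9950 0.2986; 0.2986 0.3618]
P' = Q + AᵀP(A−BK) = [12.2450 -1.2014; -1.2014 1.3618]
tr(P') = 13.6068


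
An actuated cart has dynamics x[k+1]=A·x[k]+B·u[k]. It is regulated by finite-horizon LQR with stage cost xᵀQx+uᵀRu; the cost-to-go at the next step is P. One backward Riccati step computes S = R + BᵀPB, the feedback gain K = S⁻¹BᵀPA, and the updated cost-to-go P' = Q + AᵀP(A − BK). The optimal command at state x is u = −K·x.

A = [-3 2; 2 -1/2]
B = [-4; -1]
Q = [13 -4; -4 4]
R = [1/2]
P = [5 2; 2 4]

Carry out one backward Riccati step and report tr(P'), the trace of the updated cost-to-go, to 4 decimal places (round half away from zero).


39.0796

BᵀP = [-22.0000 -12.0000]
S = R + BᵀPB = [1/2] + [100.0000] = [100.5000]
BᵀPA = [42.0000 -38.0000]
K = S⁻¹·BᵀPA = [0.4179 -0.3781]
A−BK = [-1.3284 0.4876; 2.4179 -0.8781]
AᵀP(A−BK) = [19.4478 -7.1194; -7.1194 2.6318]
P' = Q + AᵀP(A−BK) = [32.4478 -11.1194; -11.1194 6.6318]
tr(P') = 39.0796


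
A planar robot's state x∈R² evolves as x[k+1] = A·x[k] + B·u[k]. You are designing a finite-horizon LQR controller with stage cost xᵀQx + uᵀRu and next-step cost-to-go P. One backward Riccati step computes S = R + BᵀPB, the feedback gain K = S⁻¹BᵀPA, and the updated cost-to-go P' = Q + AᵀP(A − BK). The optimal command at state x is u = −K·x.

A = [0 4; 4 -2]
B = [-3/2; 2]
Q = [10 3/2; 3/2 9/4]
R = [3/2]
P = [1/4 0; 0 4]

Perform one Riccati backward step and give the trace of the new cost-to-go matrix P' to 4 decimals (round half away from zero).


BᵀP = [-0.3750 8.0000]
S = R + BᵀPB = [3/2] + [16.5625] = [18.0625]
BᵀPA = [32.0000 -17.5000]
K = S⁻¹·BᵀPA = [1.7716 -0.9689]
A−BK = [2.6574 2.5467; 0.4567 -0.0623]
AᵀP(A−BK) = [7.3080 -0.9965; -0.9965 3.0450]
P' = Q + AᵀP(A−BK) = [17.3080 0.5035; 0.5035 5.2950]
tr(P') = 22.6029

22.6029


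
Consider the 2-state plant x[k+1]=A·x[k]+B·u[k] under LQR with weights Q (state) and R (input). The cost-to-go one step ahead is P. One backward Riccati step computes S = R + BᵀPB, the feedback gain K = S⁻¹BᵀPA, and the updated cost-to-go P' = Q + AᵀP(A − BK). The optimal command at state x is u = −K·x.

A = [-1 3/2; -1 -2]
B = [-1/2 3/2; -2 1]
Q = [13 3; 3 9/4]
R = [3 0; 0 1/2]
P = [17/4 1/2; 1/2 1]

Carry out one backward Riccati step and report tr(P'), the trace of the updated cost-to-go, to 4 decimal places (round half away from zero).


BᵀP = [-3.1250 -2.2500; 6.8750 1.7500]
S = R + BᵀPB = [3 0; 0 1/2] + [6.0625 -6.9375; -6.9375 12.0625] = [9.0625 -6.9375; -6.9375 12.5625]
BᵀPA = [5.3750 -0.1875; -8.6250 6.8125]
K = S⁻¹·BᵀPA = [0.1170 0.6833; -0.6220 0.9196]
A−BK = [-0.0086 0.4622; -0.1441 -1.5530]
AᵀP(A−BK) = [0.2568 0.1341; 0.1341 4.4256]
P' = Q + AᵀP(A−BK) = [13.2568 3.1341; 3.1341 6.6756]
tr(P') = 19.9324

19.9324


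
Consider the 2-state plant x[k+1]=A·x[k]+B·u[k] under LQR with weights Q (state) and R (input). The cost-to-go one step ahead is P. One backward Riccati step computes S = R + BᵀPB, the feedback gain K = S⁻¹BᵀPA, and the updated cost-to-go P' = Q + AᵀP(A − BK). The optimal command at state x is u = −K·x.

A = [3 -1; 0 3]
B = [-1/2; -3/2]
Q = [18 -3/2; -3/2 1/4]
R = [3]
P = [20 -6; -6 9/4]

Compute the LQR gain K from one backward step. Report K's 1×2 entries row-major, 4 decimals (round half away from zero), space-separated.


BᵀP = [-1.0000 -0.3750]
S = R + BᵀPB = [3] + [1.0625] = [4.0625]
BᵀPA = [-3.0000 -0.1250]
K = S⁻¹·BᵀPA = [-0.7385 -0.0308]
A−BK = [2.6308 -1.0154; -1.1077 2.9538]
AᵀP(A−BK) = [177.7846 -114.0923; -114.0923 76.2462]
P' = Q + AᵀP(A−BK) = [195.7846 -115.5923; -115.5923 76.4962]
tr(P') = 272.2808

-0.7385 -0.0308


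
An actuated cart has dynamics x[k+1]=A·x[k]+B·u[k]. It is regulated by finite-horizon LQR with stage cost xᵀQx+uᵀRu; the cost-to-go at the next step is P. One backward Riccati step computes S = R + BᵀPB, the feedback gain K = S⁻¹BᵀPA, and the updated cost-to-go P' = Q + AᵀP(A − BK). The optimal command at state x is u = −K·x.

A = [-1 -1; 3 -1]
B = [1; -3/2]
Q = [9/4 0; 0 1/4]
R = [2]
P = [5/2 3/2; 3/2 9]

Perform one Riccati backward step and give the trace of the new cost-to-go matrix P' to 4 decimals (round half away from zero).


19.7901

BᵀP = [0.2500 -12.0000]
S = R + BᵀPB = [2] + [18.2500] = [20.2500]
BᵀPA = [-36.2500 11.7500]
K = S⁻¹·BᵀPA = [-1.7901 0.5802]
A−BK = [0.7901 -1.5802; 0.3148 -0.1296]
AᵀP(A−BK) = [9.6080 -6.4660; -6.4660 7.6821]
P' = Q + AᵀP(A−BK) = [11.8580 -6.4660; -6.4660 7.9321]
tr(P') = 19.7901


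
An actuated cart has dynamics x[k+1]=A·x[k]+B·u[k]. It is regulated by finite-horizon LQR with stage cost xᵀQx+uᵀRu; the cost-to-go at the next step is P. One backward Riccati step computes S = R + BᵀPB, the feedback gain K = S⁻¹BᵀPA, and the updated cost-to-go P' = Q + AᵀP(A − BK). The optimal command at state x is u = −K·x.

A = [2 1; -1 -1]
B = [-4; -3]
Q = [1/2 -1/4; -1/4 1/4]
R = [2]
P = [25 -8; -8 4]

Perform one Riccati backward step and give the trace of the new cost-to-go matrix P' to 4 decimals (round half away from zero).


24.0264

BᵀP = [-76.0000 20.0000]
S = R + BᵀPB = [2] + [244.0000] = [246.0000]
BᵀPA = [-172.0000 -96.0000]
K = S⁻¹·BᵀPA = [-0.6992 -0.3902]
A−BK = [-0.7967 -0.5610; -3.0976 -2.1707]
AᵀP(A−BK) = [15.7398 10.8780; 10.8780 7.5366]
P' = Q + AᵀP(A−BK) = [16.2398 10.6280; 10.6280 7.7866]
tr(P') = 24.0264


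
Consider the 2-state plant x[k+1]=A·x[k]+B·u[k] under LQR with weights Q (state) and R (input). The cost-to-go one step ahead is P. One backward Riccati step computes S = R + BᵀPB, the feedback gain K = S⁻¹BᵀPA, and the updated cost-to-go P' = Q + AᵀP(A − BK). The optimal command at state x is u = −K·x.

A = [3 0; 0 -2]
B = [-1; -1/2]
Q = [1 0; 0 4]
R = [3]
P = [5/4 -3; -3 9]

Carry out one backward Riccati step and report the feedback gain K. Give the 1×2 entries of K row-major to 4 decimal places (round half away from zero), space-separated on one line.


0.2143 0.8571

BᵀP = [0.2500 -1.5000]
S = R + BᵀPB = [3] + [0.5000] = [3.5000]
BᵀPA = [0.7500 3.0000]
K = S⁻¹·BᵀPA = [0.2143 0.8571]
A−BK = [3.2143 0.8571; 0.1071 -1.5714]
AᵀP(A−BK) = [11.0893 17.3571; 17.3571 33.4286]
P' = Q + AᵀP(A−BK) = [12.0893 17.3571; 17.3571 37.4286]
tr(P') = 49.5179


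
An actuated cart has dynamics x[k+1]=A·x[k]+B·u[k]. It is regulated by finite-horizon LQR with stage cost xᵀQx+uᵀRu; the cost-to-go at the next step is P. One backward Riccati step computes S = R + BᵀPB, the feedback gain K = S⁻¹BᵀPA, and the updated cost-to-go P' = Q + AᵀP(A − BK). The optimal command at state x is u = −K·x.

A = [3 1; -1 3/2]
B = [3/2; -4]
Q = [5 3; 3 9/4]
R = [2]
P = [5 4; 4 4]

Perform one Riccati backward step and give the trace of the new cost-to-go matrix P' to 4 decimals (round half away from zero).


BᵀP = [-8.5000 -10.0000]
S = R + BᵀPB = [2] + [27.2500] = [29.2500]
BᵀPA = [-15.5000 -23.5000]
K = S⁻¹·BᵀPA = [-0.5299 -0.8034]
A−BK = [3.7949 2.2051; -3.1197 -1.7137]
AᵀP(A−BK) = [16.7863 10.5470; 10.5470 7.1197]
P' = Q + AᵀP(A−BK) = [21.7863 13.5470; 13.5470 9.3697]
tr(P') = 31.1560

31.1560


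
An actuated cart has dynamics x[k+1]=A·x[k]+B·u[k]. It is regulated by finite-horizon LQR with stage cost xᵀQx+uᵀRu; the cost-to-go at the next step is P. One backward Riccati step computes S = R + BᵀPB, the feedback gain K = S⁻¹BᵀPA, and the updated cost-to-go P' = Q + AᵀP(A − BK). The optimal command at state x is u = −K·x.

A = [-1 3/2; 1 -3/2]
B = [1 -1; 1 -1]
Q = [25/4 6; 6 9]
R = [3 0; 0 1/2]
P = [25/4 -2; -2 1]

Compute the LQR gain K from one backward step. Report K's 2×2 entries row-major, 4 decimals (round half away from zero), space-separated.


-0.2039 0.3058 1.2233 -1.8350

BᵀP = [4.2500 -1.0000; -4.2500 1.0000]
S = R + BᵀPB = [3 0; 0 1/2] + [3.2500 -3.2500; -3.2500 3.2500] = [6.2500 -3.2500; -3.2500 3.7500]
BᵀPA = [-5.2500 7.8750; 5.2500 -7.8750]
K = S⁻¹·BᵀPA = [-0.2039 0.3058; 1.2233 -1.8350]
A−BK = [0.4272 -0.6408; 2.4272 -3.6408]
AᵀP(A−BK) = [3.7573 -5.6359; -5.6359 8.4539]
P' = Q + AᵀP(A−BK) = [10.0073 0.3641; 0.3641 17.4539]
tr(P') = 27.4612


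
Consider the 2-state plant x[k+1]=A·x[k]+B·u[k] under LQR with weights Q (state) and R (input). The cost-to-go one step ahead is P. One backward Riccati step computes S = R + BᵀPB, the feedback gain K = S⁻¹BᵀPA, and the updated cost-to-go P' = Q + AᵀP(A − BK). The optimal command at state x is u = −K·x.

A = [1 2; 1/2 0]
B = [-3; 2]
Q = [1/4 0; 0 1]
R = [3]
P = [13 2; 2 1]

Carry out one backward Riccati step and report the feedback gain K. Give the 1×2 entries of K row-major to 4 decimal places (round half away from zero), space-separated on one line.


BᵀP = [-35.0000 -4.0000]
S = R + BᵀPB = [3] + [97.0000] = [100.0000]
BᵀPA = [-37.0000 -70.0000]
K = S⁻¹·BᵀPA = [-0.3700 -0.7000]
A−BK = [-0.1100 -0.1000; 1.2400 1.4000]
AᵀP(A−BK) = [1.5600 2.1000; 2.1000 3.0000]
P' = Q + AᵀP(A−BK) = [1.8100 2.1000; 2.1000 4.0000]
tr(P') = 5.8100

-0.3700 -0.7000


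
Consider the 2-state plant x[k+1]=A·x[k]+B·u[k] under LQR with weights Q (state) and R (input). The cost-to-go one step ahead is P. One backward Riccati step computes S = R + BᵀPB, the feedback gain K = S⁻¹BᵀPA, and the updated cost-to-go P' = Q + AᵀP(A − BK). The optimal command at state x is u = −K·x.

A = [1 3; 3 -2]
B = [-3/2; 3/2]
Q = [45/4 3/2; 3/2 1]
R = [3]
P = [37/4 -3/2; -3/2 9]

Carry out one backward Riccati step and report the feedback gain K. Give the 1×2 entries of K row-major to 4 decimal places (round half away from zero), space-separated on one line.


BᵀP = [-16.1250 15.7500]
S = R + BᵀPB = [3] + [47.8125] = [50.8125]
BᵀPA = [31.1250 -79.8750]
K = S⁻¹·BᵀPA = [0.6125 -1.5720]
A−BK = [1.9188 0.6421; 2.0812 0.3579]
AᵀP(A−BK) = [62.1845 12.1771; 12.1771 11.6900]
P' = Q + AᵀP(A−BK) = [73.4345 13.6771; 13.6771 12.6900]
tr(P') = 86.1245

0.6125 -1.5720


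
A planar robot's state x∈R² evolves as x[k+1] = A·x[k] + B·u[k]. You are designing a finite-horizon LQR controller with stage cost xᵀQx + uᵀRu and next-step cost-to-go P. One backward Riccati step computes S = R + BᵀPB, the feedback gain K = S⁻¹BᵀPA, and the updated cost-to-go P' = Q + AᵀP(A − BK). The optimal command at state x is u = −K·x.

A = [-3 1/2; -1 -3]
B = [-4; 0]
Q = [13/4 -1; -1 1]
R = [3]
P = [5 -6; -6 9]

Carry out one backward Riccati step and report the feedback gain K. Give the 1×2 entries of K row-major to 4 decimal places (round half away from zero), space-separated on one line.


BᵀP = [-20.0000 24.0000]
S = R + BᵀPB = [3] + [80.0000] = [83.0000]
BᵀPA = [36.0000 -82.0000]
K = S⁻¹·BᵀPA = [0.4337 -0.9880]
A−BK = [-1.2651 -3.4518; -1.0000 -3.0000]
AᵀP(A−BK) = [2.3855 4.0663; 4.0663 19.2380]
P' = Q + AᵀP(A−BK) = [5.6355 3.0663; 3.0663 20.2380]
tr(P') = 25.8735

0.4337 -0.9880


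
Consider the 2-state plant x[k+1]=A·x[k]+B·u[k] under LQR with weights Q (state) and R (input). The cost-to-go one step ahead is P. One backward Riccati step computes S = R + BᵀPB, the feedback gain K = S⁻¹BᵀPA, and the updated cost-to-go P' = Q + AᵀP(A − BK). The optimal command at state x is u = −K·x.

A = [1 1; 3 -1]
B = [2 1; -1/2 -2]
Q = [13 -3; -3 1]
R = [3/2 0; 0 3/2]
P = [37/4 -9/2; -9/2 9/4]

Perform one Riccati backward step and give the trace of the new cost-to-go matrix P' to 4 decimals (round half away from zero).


BᵀP = [20.7500 -10.1250; 18.2500 -9.0000]
S = R + BᵀPB = [3/2 0; 0 3/2] + [46.5625 41.0000; 41.0000 36.2500] = [48.0625 41.0000; 41.0000 37.7500]
BᵀPA = [-9.6250 30.8750; -8.7500 27.2500]
K = S⁻¹·BᵀPA = [-0.0344 0.3620; -0.1944 0.3286]
A−BK = [1.2633 -0.0527; 2.5940 -0.1617]
AᵀP(A−BK) = [0.4677 -0.1397; -0.1397 0.3664]
P' = Q + AᵀP(A−BK) = [13.4677 -3.1397; -3.1397 1.3664]
tr(P') = 14.8341

14.8341


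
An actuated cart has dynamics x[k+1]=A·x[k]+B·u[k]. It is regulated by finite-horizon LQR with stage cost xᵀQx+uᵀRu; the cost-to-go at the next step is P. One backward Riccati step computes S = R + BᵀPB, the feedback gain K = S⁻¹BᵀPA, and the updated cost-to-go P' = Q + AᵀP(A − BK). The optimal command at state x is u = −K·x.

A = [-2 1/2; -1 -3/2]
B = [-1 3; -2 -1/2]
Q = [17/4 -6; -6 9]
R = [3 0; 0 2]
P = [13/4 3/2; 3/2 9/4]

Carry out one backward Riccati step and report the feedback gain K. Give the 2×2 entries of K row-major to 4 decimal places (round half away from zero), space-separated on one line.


0.5074 0.4562 -0.4900 0.2425

BᵀP = [-6.2500 -6.0000; 9.0000 3.3750]
S = R + BᵀPB = [3 0; 0 2] + [18.2500 -15.7500; -15.7500 25.3125] = [21.2500 -15.7500; -15.7500 27.3125]
BᵀPA = [18.5000 5.8750; -21.3750 -0.5625]
K = S⁻¹·BᵀPA = [0.5074 0.4562; -0.4900 0.2425]
A−BK = [-0.0226 0.2288; -0.2302 -0.4664]
AᵀP(A−BK) = [1.3891 0.6184; 0.6184 1.0813]
P' = Q + AᵀP(A−BK) = [5.6391 -5.3816; -5.3816 10.0813]
tr(P') = 15.7204


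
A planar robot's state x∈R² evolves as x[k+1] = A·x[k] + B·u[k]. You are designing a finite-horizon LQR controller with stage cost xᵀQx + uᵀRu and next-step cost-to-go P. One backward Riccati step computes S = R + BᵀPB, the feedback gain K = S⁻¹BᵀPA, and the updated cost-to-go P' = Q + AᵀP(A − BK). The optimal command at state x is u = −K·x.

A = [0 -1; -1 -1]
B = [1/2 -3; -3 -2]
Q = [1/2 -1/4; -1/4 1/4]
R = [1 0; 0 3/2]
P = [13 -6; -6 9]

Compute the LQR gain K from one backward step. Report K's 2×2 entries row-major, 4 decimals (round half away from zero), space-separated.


BᵀP = [24.5000 -30.0000; -27.0000 0.0000]
S = R + BᵀPB = [1 0; 0 3/2] + [102.2500 -13.5000; -13.5000 81.0000] = [103.2500 -13.5000; -13.5000 82.5000]
BᵀPA = [30.0000 5.5000; 0.0000 27.0000]
K = S⁻¹·BᵀPA = [0.2969 0.0982; 0.0486 0.3433]
A−BK = [-0.0027 -0.0191; -0.0121 -0.0188]
AᵀP(A−BK) = [0.0927 0.0552; 0.0552 0.1901]
P' = Q + AᵀP(A−BK) = [0.5927 -0.1948; -0.1948 0.4401]
tr(P') = 1.0328

0.2969 0.0982 0.0486 0.3433


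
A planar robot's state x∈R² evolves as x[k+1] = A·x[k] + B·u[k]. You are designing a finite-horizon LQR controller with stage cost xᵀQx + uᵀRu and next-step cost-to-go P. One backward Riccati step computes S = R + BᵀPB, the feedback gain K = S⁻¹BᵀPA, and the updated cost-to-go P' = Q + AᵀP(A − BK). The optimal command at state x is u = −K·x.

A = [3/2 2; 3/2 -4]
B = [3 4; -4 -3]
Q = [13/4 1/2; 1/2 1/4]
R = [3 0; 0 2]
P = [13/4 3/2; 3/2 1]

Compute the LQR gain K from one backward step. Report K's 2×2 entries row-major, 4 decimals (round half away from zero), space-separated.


BᵀP = [3.7500 0.5000; 8.5000 3.0000]
S = R + BᵀPB = [3 0; 0 2] + [9.2500 13.5000; 13.5000 25.0000] = [12.2500 13.5000; 13.5000 27.0000]
BᵀPA = [6.3750 5.5000; 17.2500 5.0000]
K = S⁻¹·BᵀPA = [-0.4091 0.5455; 0.8434 -0.0875]
A−BK = [-0.6465 0.7138; 2.3939 -2.0808]
AᵀP(A−BK) = [4.3712 -2.7172; -2.7172 2.4377]
P' = Q + AᵀP(A−BK) = [7.6212 -2.2172; -2.2172 2.6877]
tr(P') = 10.3089

-0.4091 0.5455 0.8434 -0.0875


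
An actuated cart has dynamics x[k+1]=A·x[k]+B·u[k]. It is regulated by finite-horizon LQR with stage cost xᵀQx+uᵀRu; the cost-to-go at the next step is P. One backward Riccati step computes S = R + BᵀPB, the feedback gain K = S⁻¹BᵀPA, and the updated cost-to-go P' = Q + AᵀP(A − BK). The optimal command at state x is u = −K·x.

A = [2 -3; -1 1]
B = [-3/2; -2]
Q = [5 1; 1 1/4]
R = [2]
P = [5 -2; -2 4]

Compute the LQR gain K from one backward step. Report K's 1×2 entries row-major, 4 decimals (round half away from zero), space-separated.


-0.1159 0.3188

BᵀP = [-3.5000 -5.0000]
S = R + BᵀPB = [2] + [15.2500] = [17.2500]
BᵀPA = [-2.0000 5.5000]
K = S⁻¹·BᵀPA = [-0.1159 0.3188]
A−BK = [1.8261 -2.5217; -1.2319 1.6377]
AᵀP(A−BK) = [31.7681 -43.3623; -43.3623 59.2464]
P' = Q + AᵀP(A−BK) = [36.7681 -42.3623; -42.3623 59.4964]
tr(P') = 96.2645


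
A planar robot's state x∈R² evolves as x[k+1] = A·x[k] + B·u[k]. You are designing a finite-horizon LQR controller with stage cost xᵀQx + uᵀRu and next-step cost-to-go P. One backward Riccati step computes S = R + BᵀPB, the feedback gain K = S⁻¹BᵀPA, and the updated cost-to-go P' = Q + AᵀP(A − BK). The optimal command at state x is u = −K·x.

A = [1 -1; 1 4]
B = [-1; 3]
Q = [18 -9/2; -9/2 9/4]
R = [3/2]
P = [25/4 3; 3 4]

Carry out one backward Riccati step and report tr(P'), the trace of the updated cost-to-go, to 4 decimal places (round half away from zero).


BᵀP = [2.7500 9.0000]
S = R + BᵀPB = [3/2] + [24.2500] = [25.7500]
BᵀPA = [11.7500 33.2500]
K = S⁻¹·BᵀPA = [0.4563 1.2913]
A−BK = [1.4563 0.2913; -0.3689 0.1262]
AᵀP(A−BK) = [10.8883 3.5777; 3.5777 3.3155]
P' = Q + AᵀP(A−BK) = [28.8883 -0.9223; -0.9223 5.5655]
tr(P') = 34.4539

34.4539


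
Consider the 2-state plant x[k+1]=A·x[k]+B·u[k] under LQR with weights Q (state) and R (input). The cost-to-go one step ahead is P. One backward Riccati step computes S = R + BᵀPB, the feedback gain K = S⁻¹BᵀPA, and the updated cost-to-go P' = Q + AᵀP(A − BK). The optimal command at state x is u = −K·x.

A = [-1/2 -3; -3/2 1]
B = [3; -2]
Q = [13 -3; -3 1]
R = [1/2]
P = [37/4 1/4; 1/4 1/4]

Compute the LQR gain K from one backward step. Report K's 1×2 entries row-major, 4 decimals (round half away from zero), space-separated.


BᵀP = [27.2500 0.2500]
S = R + BᵀPB = [1/2] + [81.2500] = [81.7500]
BᵀPA = [-14.0000 -81.5000]
K = S⁻¹·BᵀPA = [-0.1713 -0.9969]
A−BK = [0.0138 -0.0092; -1.8425 -0.9939]
AᵀP(A−BK) = [0.8524 0.5428; 0.5428 0.7492]
P' = Q + AᵀP(A−BK) = [13.8524 -2.4572; -2.4572 1.7492]
tr(P') = 15.6017

-0.1713 -0.9969


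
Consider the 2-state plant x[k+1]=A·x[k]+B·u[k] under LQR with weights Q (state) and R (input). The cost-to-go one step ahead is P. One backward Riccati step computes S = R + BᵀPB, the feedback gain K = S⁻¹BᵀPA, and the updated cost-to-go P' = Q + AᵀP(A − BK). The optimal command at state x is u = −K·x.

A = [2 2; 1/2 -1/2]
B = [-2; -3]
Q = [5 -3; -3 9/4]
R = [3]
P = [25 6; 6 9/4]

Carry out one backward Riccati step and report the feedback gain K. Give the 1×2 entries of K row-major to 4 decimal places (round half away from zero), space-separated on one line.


-0.7446 -0.6485

BᵀP = [-68.0000 -18.7500]
S = R + BᵀPB = [3] + [192.2500] = [195.2500]
BᵀPA = [-145.3750 -126.6250]
K = S⁻¹·BᵀPA = [-0.7446 -0.6485]
A−BK = [0.5109 0.7029; -1.7337 -2.4456]
AᵀP(A−BK) = [4.3223 5.1578; 5.1578 6.4427]
P' = Q + AᵀP(A−BK) = [9.3223 2.1578; 2.1578 8.6927]
tr(P') = 18.0150


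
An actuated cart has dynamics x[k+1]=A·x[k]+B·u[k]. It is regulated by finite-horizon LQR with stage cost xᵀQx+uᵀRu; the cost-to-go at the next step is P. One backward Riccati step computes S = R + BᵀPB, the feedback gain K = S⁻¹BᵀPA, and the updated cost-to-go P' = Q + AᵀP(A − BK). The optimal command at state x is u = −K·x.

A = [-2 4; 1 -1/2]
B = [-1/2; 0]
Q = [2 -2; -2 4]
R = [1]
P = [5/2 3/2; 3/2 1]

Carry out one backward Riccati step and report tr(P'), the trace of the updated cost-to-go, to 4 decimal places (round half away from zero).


30.2019

BᵀP = [-1.2500 -0.7500]
S = R + BᵀPB = [1] + [0.6250] = [1.6250]
BᵀPA = [1.7500 -4.6250]
K = S⁻¹·BᵀPA = [1.0769 -2.8462]
A−BK = [-1.4615 2.5769; 1.0000 -0.5000]
AᵀP(A−BK) = [3.1154 -8.0192; -8.0192 21.0865]
P' = Q + AᵀP(A−BK) = [5.1154 -10.0192; -10.0192 25.0865]
tr(P') = 30.2019


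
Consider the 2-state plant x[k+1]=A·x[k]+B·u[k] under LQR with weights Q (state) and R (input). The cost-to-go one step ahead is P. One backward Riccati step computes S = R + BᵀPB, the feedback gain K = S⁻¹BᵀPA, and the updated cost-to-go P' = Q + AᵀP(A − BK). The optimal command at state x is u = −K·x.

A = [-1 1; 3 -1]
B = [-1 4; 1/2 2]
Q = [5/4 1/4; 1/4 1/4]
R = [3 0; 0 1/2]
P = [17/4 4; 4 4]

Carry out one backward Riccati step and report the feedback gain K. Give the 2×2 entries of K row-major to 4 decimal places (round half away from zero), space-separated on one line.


0.1171 -0.0522 0.3268 0.0022

BᵀP = [-2.2500 -2.0000; 25.0000 24.0000]
S = R + BᵀPB = [3 0; 0 1/2] + [1.2500 -13.0000; -13.0000 148.0000] = [4.2500 -13.0000; -13.0000 148.5000]
BᵀPA = [-3.7500 -0.2500; 47.0000 1.0000]
K = S⁻¹·BᵀPA = [0.1171 -0.0522; 0.3268 0.0022]
A−BK = [-2.1899 0.9391; 2.2879 -0.9782]
AᵀP(A−BK) = [1.3319 -0.5475; -0.5475 0.2348]
P' = Q + AᵀP(A−BK) = [2.5819 -0.2975; -0.2975 0.4848]
tr(P') = 3.0667


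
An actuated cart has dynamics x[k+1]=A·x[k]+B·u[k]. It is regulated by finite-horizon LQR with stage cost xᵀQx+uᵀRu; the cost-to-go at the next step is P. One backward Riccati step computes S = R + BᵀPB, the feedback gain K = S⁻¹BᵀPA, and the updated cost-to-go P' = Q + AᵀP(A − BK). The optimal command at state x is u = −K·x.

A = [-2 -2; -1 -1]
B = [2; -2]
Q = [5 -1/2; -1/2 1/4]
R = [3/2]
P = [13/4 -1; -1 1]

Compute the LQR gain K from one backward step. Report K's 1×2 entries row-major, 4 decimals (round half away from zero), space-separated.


BᵀP = [8.5000 -4.0000]
S = R + BᵀPB = [3/2] + [25.0000] = [26.5000]
BᵀPA = [-13.0000 -13.0000]
K = S⁻¹·BᵀPA = [-0.4906 -0.4906]
A−BK = [-1.0189 -1.0189; -1.9811 -1.9811]
AᵀP(A−BK) = [3.6226 3.6226; 3.6226 3.6226]
P' = Q + AᵀP(A−BK) = [8.6226 3.1226; 3.1226 3.8726]
tr(P') = 12.4953

-0.4906 -0.4906


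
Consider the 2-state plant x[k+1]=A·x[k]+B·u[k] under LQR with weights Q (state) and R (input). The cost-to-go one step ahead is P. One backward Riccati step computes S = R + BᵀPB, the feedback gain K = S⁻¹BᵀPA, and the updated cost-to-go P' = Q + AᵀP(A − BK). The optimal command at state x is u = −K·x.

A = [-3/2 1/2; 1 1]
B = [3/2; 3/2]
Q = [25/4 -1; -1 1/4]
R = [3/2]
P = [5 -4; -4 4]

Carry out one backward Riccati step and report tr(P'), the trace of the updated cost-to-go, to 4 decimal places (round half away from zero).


BᵀP = [1.5000 0.0000]
S = R + BᵀPB = [3/2] + [2.2500] = [3.7500]
BᵀPA = [-2.2500 0.7500]
K = S⁻¹·BᵀPA = [-0.6000 0.2000]
A−BK = [-0.6000 0.2000; 1.9000 0.7000]
AᵀP(A−BK) = [25.9000 4.7000; 4.7000 1.1000]
P' = Q + AᵀP(A−BK) = [32.1500 3.7000; 3.7000 1.3500]
tr(P') = 33.5000

33.5000


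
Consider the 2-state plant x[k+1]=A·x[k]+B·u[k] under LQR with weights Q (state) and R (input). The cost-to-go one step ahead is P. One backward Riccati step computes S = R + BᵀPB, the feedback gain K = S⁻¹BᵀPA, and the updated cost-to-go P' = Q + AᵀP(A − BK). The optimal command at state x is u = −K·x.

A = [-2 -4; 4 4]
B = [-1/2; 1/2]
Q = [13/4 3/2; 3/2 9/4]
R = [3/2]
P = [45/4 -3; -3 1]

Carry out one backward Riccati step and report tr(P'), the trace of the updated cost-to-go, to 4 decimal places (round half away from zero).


105.0876

BᵀP = [-7.1250 2.0000]
S = R + BᵀPB = [3/2] + [4.5625] = [6.0625]
BᵀPA = [22.2500 36.5000]
K = S⁻¹·BᵀPA = [3.6701 6.0206]
A−BK = [-0.1649 -0.9897; 2.1649 0.9897]
AᵀP(A−BK) = [27.3402 44.0412; 44.0412 72.2474]
P' = Q + AᵀP(A−BK) = [30.5902 45.5412; 45.5412 74.4974]
tr(P') = 105.0876


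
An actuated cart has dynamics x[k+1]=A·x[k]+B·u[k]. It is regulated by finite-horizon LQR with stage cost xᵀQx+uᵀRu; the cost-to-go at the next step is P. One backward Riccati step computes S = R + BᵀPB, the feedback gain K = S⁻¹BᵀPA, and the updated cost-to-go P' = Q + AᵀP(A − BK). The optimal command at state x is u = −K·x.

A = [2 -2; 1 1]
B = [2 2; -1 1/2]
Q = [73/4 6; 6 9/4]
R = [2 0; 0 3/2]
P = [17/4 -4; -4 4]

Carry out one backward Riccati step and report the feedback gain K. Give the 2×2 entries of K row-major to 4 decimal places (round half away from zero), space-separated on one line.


BᵀP = [12.5000 -12.0000; 6.5000 -6.0000]
S = R + BᵀPB = [2 0; 0 3/2] + [37.0000 19.0000; 19.0000 10.0000] = [39.0000 19.0000; 19.0000 11.5000]
BᵀPA = [13.0000 -37.0000; 7.0000 -19.0000]
K = S⁻¹·BᵀPA = [0.1886 -0.7371; 0.2971 -0.4343]
A−BK = [1.0286 0.3429; 1.0400 0.4800]
AᵀP(A−BK) = [0.4686 -0.3771; -0.3771 1.4743]
P' = Q + AᵀP(A−BK) = [18.7186 5.6229; 5.6229 3.7243]
tr(P') = 22.4429

0.1886 -0.7371 0.2971 -0.4343


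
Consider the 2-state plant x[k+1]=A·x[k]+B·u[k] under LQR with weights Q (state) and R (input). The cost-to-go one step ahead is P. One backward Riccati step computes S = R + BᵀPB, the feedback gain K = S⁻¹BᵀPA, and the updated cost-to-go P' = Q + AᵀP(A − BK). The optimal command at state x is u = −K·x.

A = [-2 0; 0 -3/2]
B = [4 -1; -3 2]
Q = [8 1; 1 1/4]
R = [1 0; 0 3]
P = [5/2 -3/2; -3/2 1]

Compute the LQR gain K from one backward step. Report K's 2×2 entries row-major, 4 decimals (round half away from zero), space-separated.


BᵀP = [14.5000 -9.0000; -5.5000 3.5000]
S = R + BᵀPB = [1 0; 0 3] + [85.0000 -32.5000; -32.5000 12.5000] = [86.0000 -32.5000; -32.5000 15.5000]
BᵀPA = [-29.0000 13.5000; 11.0000 -5.2500]
K = S⁻¹·BᵀPA = [-0.3324 0.1396; 0.0126 -0.0461]
A−BK = [-0.6576 -0.6043; -1.0226 -0.9892]
AᵀP(A−BK) = [0.2204 0.0542; 0.0542 0.1240]
P' = Q + AᵀP(A−BK) = [8.2204 1.0542; 1.0542 0.3740]
tr(P') = 8.5944

-0.3324 0.1396 0.0126 -0.0461


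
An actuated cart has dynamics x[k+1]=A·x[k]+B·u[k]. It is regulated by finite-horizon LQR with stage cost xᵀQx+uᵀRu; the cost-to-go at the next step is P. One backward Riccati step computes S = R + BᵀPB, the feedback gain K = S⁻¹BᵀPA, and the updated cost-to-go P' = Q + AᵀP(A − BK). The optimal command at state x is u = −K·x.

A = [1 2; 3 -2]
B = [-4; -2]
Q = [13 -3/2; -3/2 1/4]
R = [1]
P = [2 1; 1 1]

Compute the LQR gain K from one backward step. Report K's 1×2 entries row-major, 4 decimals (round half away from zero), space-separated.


BᵀP = [-10.0000 -6.0000]
S = R + BᵀPB = [1] + [52.0000] = [53.0000]
BᵀPA = [-28.0000 -8.0000]
K = S⁻¹·BᵀPA = [-0.5283 -0.1509]
A−BK = [-1.1132 1.3962; 1.9434 -2.3019]
AᵀP(A−BK) = [2.2075 -2.2264; -2.2264 2.7925]
P' = Q + AᵀP(A−BK) = [15.2075 -3.7264; -3.7264 3.0425]
tr(P') = 18.2500

-0.5283 -0.1509


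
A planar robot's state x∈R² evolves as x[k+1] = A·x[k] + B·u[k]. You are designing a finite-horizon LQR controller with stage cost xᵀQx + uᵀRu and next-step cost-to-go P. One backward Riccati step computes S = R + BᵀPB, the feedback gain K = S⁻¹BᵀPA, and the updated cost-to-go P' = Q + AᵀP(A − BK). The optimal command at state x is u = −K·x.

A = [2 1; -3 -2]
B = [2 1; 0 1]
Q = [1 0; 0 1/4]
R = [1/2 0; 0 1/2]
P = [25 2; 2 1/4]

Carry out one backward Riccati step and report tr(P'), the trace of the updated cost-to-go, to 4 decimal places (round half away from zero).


2.8854

BᵀP = [50.0000 4.0000; 27.0000 2.2500]
S = R + BᵀPB = [1/2 0; 0 1/2] + [100.0000 54.0000; 54.0000 29.2500] = [100.5000 54.0000; 54.0000 29.7500]
BᵀPA = [88.0000 42.0000; 47.2500 22.5000]
K = S⁻¹·BᵀPA = [0.9002 0.4670; -0.0457 -0.0914]
A−BK = [0.2453 0.1574; -2.9543 -1.9086]
AᵀP(A−BK) = [1.1937 0.7208; 0.7208 0.4416]
P' = Q + AᵀP(A−BK) = [2.1937 0.7208; 0.7208 0.6916]
tr(P') = 2.8854
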